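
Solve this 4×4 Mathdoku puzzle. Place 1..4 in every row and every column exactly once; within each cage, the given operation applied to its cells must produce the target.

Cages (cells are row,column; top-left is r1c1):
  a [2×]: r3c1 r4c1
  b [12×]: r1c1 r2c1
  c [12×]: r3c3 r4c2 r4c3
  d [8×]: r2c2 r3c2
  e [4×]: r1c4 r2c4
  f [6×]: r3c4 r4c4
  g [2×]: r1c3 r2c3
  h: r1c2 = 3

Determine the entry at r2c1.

H is a freebie, leaving r1c2 = 3.
Row 1 now contains 3, leaving r1c1 = 4.
4 is placed in row 1, so r1c4 = 1.
The two cells of cage b must have product 12, so r2c1 = 3.
Column 4 now contains 1, which forces r2c4 = 4.
Row 1 already has 1, which forces r1c3 = 2.
4 is placed in row 2, leaving r2c2 = 2.
The two cells of cage g must have product 2, leaving r2c3 = 1.
Cage d needs two cells with product 8; hence r3c2 = 4.
Row 3 already has 4, which forces r3c3 = 3.
Row 3 now contains 3; hence r3c4 = 2.
Column 2 already has 4, which forces r4c2 = 1.
3 is placed in column 3, which forces r4c3 = 4.
Column 4 already has 2; hence r4c4 = 3.
2 is placed in row 3, which forces r3c1 = 1.
Row 4 now contains 1, which forces r4c1 = 2.
The full grid is 4 3 2 1 / 3 2 1 4 / 1 4 3 2 / 2 1 4 3.

3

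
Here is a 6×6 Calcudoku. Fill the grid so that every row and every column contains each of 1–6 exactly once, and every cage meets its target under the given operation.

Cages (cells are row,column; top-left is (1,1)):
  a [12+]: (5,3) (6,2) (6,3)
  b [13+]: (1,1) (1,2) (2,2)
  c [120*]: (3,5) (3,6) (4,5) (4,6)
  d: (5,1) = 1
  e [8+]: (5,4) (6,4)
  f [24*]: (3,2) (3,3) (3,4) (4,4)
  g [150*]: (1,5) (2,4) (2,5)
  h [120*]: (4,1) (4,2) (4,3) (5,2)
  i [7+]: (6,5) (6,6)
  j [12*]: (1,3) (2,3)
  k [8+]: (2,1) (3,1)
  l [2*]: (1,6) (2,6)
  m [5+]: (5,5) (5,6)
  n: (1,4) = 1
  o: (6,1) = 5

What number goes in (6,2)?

N is a freebie, leaving (1,4) = 1.
The 3 cells of cage g must have product 150; hence (1,5) = 5.
Row 1 now contains 1, which forces (1,6) = 2.
Cage g needs product 150; hence (2,4) = 5.
The 3 cells of cage g must have product 150, leaving (2,5) = 6.
Column 6 already has 2; hence (2,6) = 1.
Cage d is a single given cell; hence (5,1) = 1.
Cage o is a single given cell, which forces (6,1) = 5.
Cage k needs two cells with sum 8; hence (2,1) = 2.
Cage k needs two cells with sum 8, which forces (3,1) = 6.
The two cells of cage m must have sum 5, which forces (5,5) = 2.
Cage m's pair has sum 5, leaving (5,6) = 3.
Cage b has sum 13; hence (1,2) = 6.
Cage c needs product 120, so (3,6) = 5.
Cage c has product 120, which forces (4,6) = 6.
Row 5 now contains 2, so (5,4) = 6.
Cage e needs two cells with sum 8, so (6,4) = 2.
6 is placed in column 6, which forces (6,6) = 4.
Cage a has sum 12, so (5,3) = 5.
The 3 cells of cage a must have sum 12, which forces (6,2) = 1.
Cage a needs sum 12, which forces (6,3) = 6.
The two cells of cage i must have sum 7, which forces (6,5) = 3.
Column 2 already has 1, which forces (3,2) = 2.
Cage f has product 24; hence (3,3) = 1.
1 is placed in row 3, leaving (3,5) = 4.
Cage h needs product 120, leaving (4,1) = 3.
Cage h needs product 120, which forces (4,2) = 5.
The 4 cells of cage h must have product 120, leaving (4,3) = 2.
Row 4 now contains 3, leaving (4,4) = 4.
Column 5 now contains 4; hence (4,5) = 1.
5 is placed in row 5, which forces (5,2) = 4.
3 is placed in column 1, leaving (1,1) = 4.
4 is placed in row 1, which forces (1,3) = 3.
Column 2 now contains 4, so (2,2) = 3.
Column 3 already has 3, which forces (2,3) = 4.
Row 3 now contains 4; hence (3,4) = 3.
Completed grid: 4 6 3 1 5 2 / 2 3 4 5 6 1 / 6 2 1 3 4 5 / 3 5 2 4 1 6 / 1 4 5 6 2 3 / 5 1 6 2 3 4.

1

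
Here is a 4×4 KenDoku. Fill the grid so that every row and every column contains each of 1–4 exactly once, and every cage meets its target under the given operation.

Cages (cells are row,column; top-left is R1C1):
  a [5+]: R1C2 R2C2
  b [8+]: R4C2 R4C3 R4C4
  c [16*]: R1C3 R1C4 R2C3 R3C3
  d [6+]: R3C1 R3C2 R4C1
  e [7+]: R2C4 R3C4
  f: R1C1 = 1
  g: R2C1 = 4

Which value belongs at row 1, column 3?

4

Cage f is a single given cell; hence R1C1 = 1.
Row 1 now contains 1, so R1C3 = 4.
Cage c has product 16, so R1C4 = 2.
G is a freebie, so R2C1 = 4.
4 is placed in row 2; hence R2C4 = 3.
3 is placed in column 4; hence R3C4 = 4.
Column 4 already has 4; hence R4C4 = 1.
Row 1 already has 2; hence R1C2 = 3.
Cage a's pair has sum 5, so R2C2 = 2.
Row 2 now contains 2, leaving R2C3 = 1.
Cage d needs sum 6, so R3C2 = 1.
1 is placed in column 3; hence R3C3 = 2.
Cage b has sum 8, which forces R4C2 = 4.
1 is placed in row 4, leaving R4C3 = 3.
2 is placed in row 3; hence R3C1 = 3.
Row 4 already has 3, leaving R4C1 = 2.
The full grid is 1 3 4 2 / 4 2 1 3 / 3 1 2 4 / 2 4 3 1.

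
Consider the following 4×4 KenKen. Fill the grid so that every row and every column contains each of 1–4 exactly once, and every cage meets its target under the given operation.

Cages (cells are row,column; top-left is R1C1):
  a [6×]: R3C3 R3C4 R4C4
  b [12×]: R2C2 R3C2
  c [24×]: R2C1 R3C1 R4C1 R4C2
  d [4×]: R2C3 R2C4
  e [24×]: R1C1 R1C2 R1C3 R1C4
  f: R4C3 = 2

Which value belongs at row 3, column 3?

F is a freebie, which forces R4C3 = 2.
The 3 cells of cage a must have product 6, leaving R3C4 = 2.
The 4 cells of cage c must have product 24, which forces R2C1 = 2.
Cage e needs product 24; hence R1C2 = 2.
In row 2, 3 can only go at R2C2, so R2C2 = 3.
Column 2 already has 3, which forces R3C2 = 4.
Column 2 already has 4; hence R4C2 = 1.
Row 4 already has 1; hence R4C4 = 3.
The 4 cells of cage c must have product 24, leaving R3C1 = 3.
Cage a needs product 6; hence R3C3 = 1.
Row 4 now contains 3, so R4C1 = 4.
Column 1 now contains 4, leaving R1C1 = 1.
Cage e has product 24, leaving R1C3 = 3.
Cage e has product 24, so R1C4 = 4.
Column 3 now contains 1, so R2C3 = 4.
Cage d needs two cells with product 4, which forces R2C4 = 1.
Filled in: 1 2 3 4 / 2 3 4 1 / 3 4 1 2 / 4 1 2 3.

1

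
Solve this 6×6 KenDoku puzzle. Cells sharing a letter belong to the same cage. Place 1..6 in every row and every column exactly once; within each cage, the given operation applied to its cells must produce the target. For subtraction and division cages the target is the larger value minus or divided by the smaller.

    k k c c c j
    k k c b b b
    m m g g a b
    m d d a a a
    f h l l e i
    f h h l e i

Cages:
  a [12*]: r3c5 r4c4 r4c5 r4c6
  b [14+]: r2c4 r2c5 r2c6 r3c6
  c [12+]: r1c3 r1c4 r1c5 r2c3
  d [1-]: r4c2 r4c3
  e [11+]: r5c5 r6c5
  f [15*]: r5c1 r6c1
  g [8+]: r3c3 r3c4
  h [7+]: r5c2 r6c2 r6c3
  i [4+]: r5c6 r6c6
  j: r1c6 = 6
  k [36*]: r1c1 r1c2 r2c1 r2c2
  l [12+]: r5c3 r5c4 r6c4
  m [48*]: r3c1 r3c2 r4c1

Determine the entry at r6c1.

3

Cage j is a single given cell, leaving r1c6 = 6.
The only place for 1 in row 3 is r3c5.
Cage a needs product 12, so r4c4 = 1.
Column 5 now contains 1, leaving r4c5 = 3.
Cage a needs product 12, so r4c6 = 4.
The 4 cells of cage b must have sum 14, so r2c4 = 3.
Cage b needs sum 14; hence r2c5 = 4.
Cage k needs product 36; hence r1c2 = 3.
Column 5 already has 4, so r1c5 = 2.
Row 1 now contains 2; hence r1c1 = 1.
Cage c needs sum 12, which forces r2c3 = 1.
The only place for 5 in row 2 is r2c6.
Column 6 now contains 5, so r3c6 = 2.
Cage g's pair has sum 8; hence r3c3 = 3.
Cage g's pair has sum 8; hence r3c4 = 5.
Cage m needs product 48; hence r4c1 = 2.
Cage c needs sum 12, so r1c3 = 5.
Column 4 already has 5, so r1c4 = 4.
2 is placed in column 1, which forces r2c1 = 6.
Cage k has product 36, so r2c2 = 2.
6 is placed in column 1, leaving r3c1 = 4.
Row 3 now contains 4, so r3c2 = 6.
Column 2 now contains 6, so r4c2 = 5.
5 is placed in column 3, which forces r4c3 = 6.
Cage l has sum 12, leaving r5c3 = 4.
Cage h has sum 7; hence r6c3 = 2.
Row 6 now contains 2, so r6c4 = 6.
Row 6 now contains 6, which forces r6c5 = 5.
Cage f needs two cells with product 15, so r5c1 = 5.
4 is placed in row 5, leaving r5c2 = 1.
Column 4 already has 6; hence r5c4 = 2.
Column 5 already has 5, so r5c5 = 6.
Row 5 already has 1, so r5c6 = 3.
5 is placed in row 6, which forces r6c1 = 3.
Cage h has sum 7; hence r6c2 = 4.
Column 6 now contains 3, which forces r6c6 = 1.
Filled in: 1 3 5 4 2 6 / 6 2 1 3 4 5 / 4 6 3 5 1 2 / 2 5 6 1 3 4 / 5 1 4 2 6 3 / 3 4 2 6 5 1.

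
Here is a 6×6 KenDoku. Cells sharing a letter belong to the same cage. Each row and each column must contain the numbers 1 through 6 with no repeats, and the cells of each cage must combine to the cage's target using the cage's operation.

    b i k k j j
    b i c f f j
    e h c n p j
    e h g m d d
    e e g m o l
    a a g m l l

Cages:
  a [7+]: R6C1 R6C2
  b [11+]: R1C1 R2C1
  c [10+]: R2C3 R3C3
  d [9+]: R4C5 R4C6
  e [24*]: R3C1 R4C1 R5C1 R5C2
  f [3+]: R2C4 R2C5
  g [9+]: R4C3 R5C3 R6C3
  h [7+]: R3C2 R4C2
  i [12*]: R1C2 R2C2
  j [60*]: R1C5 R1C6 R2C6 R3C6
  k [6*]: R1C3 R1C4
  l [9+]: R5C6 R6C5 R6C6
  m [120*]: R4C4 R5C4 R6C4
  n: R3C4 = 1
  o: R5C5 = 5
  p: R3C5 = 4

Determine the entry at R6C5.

N is a freebie, leaving R3C4 = 1.
Cage p is a single given cell, so R3C5 = 4.
O is a freebie; hence R5C5 = 5.
Cage c's pair has sum 10; hence R2C3 = 4.
1 is placed in column 4, which forces R2C4 = 2.
Cage f needs two cells with sum 3, leaving R2C5 = 1.
Row 3 now contains 4, so R3C3 = 6.
In row 1, 4 can only go at R1C2, so R1C2 = 4.
The two cells of cage i must have product 12; hence R2C2 = 3.
In row 1, 5 can only go at R1C1, so R1C1 = 5.
5 is placed in column 1, leaving R2C1 = 6.
6 is placed in row 2; hence R2C6 = 5.
Column 6 already has 5; hence R3C6 = 2.
2 is placed in row 3, which forces R3C1 = 3.
2 is placed in row 3, leaving R3C2 = 5.
The two cells of cage h must have sum 7, leaving R4C2 = 2.
2 is placed in column 2; hence R5C2 = 1.
1 is placed in row 5, which forces R5C3 = 3.
5 is placed in column 2, leaving R6C2 = 6.
Cage l needs sum 9, so R6C5 = 2.
Column 5 now contains 2, so R1C5 = 6.
The 4 cells of cage j must have product 60, leaving R1C6 = 1.
The 4 cells of cage e must have product 24, so R4C1 = 4.
Column 5 already has 6, leaving R4C5 = 3.
Row 4 already has 3; hence R4C6 = 6.
The 4 cells of cage e must have product 24, which forces R5C1 = 2.
6 is placed in column 6, leaving R5C6 = 4.
Row 6 already has 2; hence R6C1 = 1.
Row 6 now contains 1, leaving R6C3 = 5.
Row 6 now contains 5, leaving R6C4 = 4.
1 is placed in column 6, so R6C6 = 3.
Row 1 already has 1, so R1C3 = 2.
Row 1 now contains 6, so R1C4 = 3.
Column 3 already has 5, so R4C3 = 1.
6 is placed in row 4; hence R4C4 = 5.
Row 5 now contains 4, leaving R5C4 = 6.
Filled in: 5 4 2 3 6 1 / 6 3 4 2 1 5 / 3 5 6 1 4 2 / 4 2 1 5 3 6 / 2 1 3 6 5 4 / 1 6 5 4 2 3.

2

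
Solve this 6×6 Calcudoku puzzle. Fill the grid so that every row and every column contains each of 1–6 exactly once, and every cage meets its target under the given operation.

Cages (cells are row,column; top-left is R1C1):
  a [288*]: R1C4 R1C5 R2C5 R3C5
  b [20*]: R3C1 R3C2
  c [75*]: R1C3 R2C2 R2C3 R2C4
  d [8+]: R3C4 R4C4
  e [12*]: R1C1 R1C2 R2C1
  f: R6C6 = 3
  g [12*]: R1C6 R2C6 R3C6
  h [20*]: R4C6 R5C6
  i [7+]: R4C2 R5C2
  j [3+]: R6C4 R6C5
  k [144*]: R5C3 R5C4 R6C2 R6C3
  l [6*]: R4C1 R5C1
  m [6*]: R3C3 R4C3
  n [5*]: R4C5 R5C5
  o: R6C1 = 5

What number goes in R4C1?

1

The 4 cells of cage c must have product 75, so R1C3 = 5.
Cage o is given, leaving R6C1 = 5.
Cage f is a single given cell, which forces R6C6 = 3.
Column 1 now contains 5, so R3C1 = 4.
Cage b needs two cells with product 20; hence R3C2 = 5.
Cage c needs product 75; hence R2C4 = 5.
Row 2 needs a 4, and only R2C5 is open for it.
Column 4 needs a 3, and only R5C4 is open for it.
Row 4 needs a 4, and only R4C6 is open for it.
4 is placed in column 6, so R5C6 = 5.
Cage n needs two cells with product 5, leaving R4C5 = 5.
Row 5 now contains 5; hence R5C5 = 1.
Column 5 already has 1; hence R6C5 = 2.
Cage a needs product 288, leaving R1C4 = 4.
The 4 cells of cage k must have product 144, which forces R5C3 = 2.
Row 6 already has 2, which forces R6C4 = 1.
The two cells of cage l must have product 6, so R4C1 = 1.
Row 4 already has 1, which forces R4C2 = 3.
Row 4 already has 1, leaving R4C3 = 6.
6 is placed in row 4, so R4C4 = 2.
Row 5 already has 2, leaving R5C1 = 6.
6 is placed in row 5, leaving R5C2 = 4.
4 is placed in column 2, which forces R6C2 = 6.
6 is placed in column 3, which forces R6C3 = 4.
The 3 cells of cage e must have product 12, which forces R1C1 = 3.
Cage e has product 12, leaving R1C2 = 2.
Row 1 already has 3, which forces R1C5 = 6.
Row 1 now contains 6; hence R1C6 = 1.
Column 1 now contains 6, so R2C1 = 2.
3 is placed in column 2, which forces R2C2 = 1.
Cage c has product 75, leaving R2C3 = 3.
2 is placed in row 2, leaving R2C6 = 6.
6 is placed in column 3, so R3C3 = 1.
2 is placed in column 4; hence R3C4 = 6.
Column 5 already has 6, so R3C5 = 3.
Column 6 already has 6; hence R3C6 = 2.
Filled in: 3 2 5 4 6 1 / 2 1 3 5 4 6 / 4 5 1 6 3 2 / 1 3 6 2 5 4 / 6 4 2 3 1 5 / 5 6 4 1 2 3.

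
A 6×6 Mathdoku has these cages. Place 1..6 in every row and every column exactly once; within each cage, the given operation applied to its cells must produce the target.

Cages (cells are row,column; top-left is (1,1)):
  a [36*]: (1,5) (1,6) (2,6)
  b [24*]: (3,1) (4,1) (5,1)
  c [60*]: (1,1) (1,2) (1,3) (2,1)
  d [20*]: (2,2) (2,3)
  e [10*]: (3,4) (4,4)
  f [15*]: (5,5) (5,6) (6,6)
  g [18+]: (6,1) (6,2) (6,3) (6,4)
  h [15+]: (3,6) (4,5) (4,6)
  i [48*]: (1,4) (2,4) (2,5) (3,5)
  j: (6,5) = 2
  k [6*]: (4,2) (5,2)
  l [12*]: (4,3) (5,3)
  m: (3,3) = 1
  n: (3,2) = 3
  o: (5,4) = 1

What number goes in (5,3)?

2

Cage n is a single given cell, so (3,2) = 3.
Cage m is given, so (3,3) = 1.
O is a freebie; hence (5,4) = 1.
J is a freebie, leaving (6,5) = 2.
The 4 cells of cage i must have product 48, which forces (2,5) = 1.
Cage k's pair has product 6, which forces (4,2) = 1.
The two cells of cage k must have product 6, so (5,2) = 6.
Cage f has product 15, which forces (6,6) = 1.
The only place for 1 in row 1 is (1,1).
Column 2 needs a 2, and only (1,2) is open for it.
Row 1 needs a 5, and only (1,3) is open for it.
Cage c has product 60, so (2,1) = 6.
Cage d's pair has product 20, which forces (2,2) = 5.
Column 3 already has 5, leaving (2,3) = 4.
5 is placed in column 2, so (6,2) = 4.
The two cells of cage l must have product 12, so (4,3) = 6.
Cage l's pair has product 12, leaving (5,3) = 2.
Column 3 now contains 6, leaving (6,3) = 3.
The 3 cells of cage h must have sum 15, so (3,6) = 6.
Row 6 already has 3, leaving (6,1) = 5.
Cage g needs sum 18, so (6,4) = 6.
Column 4 now contains 6, leaving (1,4) = 4.
Row 1 now contains 4, leaving (1,6) = 3.
Cage i needs product 48, so (2,4) = 3.
3 is placed in column 6, leaving (2,6) = 2.
Row 3 already has 6; hence (3,5) = 4.
Column 5 now contains 4, leaving (4,5) = 5.
Row 4 already has 5, which forces (4,6) = 4.
Column 5 now contains 5; hence (5,5) = 3.
3 is placed in column 6; hence (5,6) = 5.
3 is placed in row 1, so (1,5) = 6.
4 is placed in row 3, so (3,1) = 2.
The two cells of cage e must have product 10; hence (3,4) = 5.
The 3 cells of cage b must have product 24; hence (4,1) = 3.
Row 4 already has 5; hence (4,4) = 2.
3 is placed in row 5, leaving (5,1) = 4.
Completed grid: 1 2 5 4 6 3 / 6 5 4 3 1 2 / 2 3 1 5 4 6 / 3 1 6 2 5 4 / 4 6 2 1 3 5 / 5 4 3 6 2 1.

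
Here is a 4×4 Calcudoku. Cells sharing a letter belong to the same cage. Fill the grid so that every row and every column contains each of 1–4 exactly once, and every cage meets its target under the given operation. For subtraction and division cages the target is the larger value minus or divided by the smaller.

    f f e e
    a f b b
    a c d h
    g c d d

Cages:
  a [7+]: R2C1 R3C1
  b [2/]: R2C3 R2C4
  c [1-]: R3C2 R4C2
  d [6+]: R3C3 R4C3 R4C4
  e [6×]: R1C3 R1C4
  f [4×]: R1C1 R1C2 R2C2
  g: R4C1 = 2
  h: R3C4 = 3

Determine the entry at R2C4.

H is a freebie, leaving R3C4 = 3.
Cage g is a single given cell, which forces R4C1 = 2.
2 is placed in row 4; hence R4C4 = 1.
Column 1 already has 2, so R1C1 = 1.
Cage f has product 4; hence R1C2 = 4.
Cage e needs two cells with product 6, which forces R1C3 = 3.
3 is placed in column 4, leaving R1C4 = 2.
Cage a's pair has sum 7, leaving R2C1 = 3.
The 3 cells of cage f must have product 4, which forces R2C2 = 1.
Column 4 already has 2; hence R2C4 = 4.
3 is placed in row 3; hence R3C1 = 4.
4 is placed in column 2, leaving R3C2 = 2.
Row 3 now contains 2, so R3C3 = 1.
Cage c's pair has difference 1; hence R4C2 = 3.
Column 3 already has 3, leaving R4C3 = 4.
4 is placed in row 2; hence R2C3 = 2.
The full grid is 1 4 3 2 / 3 1 2 4 / 4 2 1 3 / 2 3 4 1.

4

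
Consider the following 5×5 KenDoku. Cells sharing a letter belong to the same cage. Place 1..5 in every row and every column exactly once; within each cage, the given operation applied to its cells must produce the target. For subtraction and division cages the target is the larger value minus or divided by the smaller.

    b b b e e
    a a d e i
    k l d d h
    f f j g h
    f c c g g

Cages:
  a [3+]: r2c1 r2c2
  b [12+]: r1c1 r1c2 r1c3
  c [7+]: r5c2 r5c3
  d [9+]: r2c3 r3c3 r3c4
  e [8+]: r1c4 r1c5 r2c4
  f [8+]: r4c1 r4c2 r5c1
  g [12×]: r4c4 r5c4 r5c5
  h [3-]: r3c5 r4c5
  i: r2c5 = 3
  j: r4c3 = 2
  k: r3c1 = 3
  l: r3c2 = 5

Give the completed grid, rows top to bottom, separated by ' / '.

5 4 3 2 1 / 2 1 4 5 3 / 3 5 1 4 2 / 4 3 2 1 5 / 1 2 5 3 4

Cage i is given; hence r2c5 = 3.
K is a freebie, so r3c1 = 3.
L is a freebie, which forces r3c2 = 5.
J is a freebie, so r4c3 = 2.
Cage d needs sum 9, which forces r2c3 = 4.
Cage d has sum 9, leaving r3c3 = 1.
The 3 cells of cage d must have sum 9, leaving r3c4 = 4.
Row 3 already has 4; hence r3c5 = 2.
Cage h's pair has difference 3, so r4c5 = 5.
Cage g has product 12, which forces r5c5 = 4.
Column 5 already has 4; hence r1c5 = 1.
Cage f needs sum 8; hence r4c1 = 4.
Cage f needs sum 8, which forces r4c2 = 3.
Row 4 already has 3, leaving r4c4 = 1.
Cage f needs sum 8, which forces r5c1 = 1.
Row 5 already has 4, leaving r5c2 = 2.
The two cells of cage c must have sum 7, so r5c3 = 5.
Column 4 now contains 1, which forces r5c4 = 3.
4 is placed in column 1, which forces r1c1 = 5.
Column 2 already has 3; hence r1c2 = 4.
5 is placed in column 3, leaving r1c3 = 3.
Row 1 already has 5, so r1c4 = 2.
Column 1 already has 1, so r2c1 = 2.
Column 2 now contains 2; hence r2c2 = 1.
2 is placed in column 4, so r2c4 = 5.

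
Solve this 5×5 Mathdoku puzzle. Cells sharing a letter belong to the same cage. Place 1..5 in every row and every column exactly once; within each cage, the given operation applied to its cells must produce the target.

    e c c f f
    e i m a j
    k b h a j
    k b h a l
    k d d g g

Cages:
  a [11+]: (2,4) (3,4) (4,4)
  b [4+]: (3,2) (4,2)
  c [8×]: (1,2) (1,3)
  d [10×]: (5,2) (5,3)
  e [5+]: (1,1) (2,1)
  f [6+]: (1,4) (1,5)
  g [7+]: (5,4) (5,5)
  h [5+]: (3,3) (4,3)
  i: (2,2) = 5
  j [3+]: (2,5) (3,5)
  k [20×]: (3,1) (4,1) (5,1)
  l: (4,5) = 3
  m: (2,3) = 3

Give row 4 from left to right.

I is a freebie, which forces (2,2) = 5.
M is a freebie; hence (2,3) = 3.
Cage l is a single given cell, which forces (4,5) = 3.
Column 2 now contains 5, which forces (5,2) = 2.
Row 5 already has 2, so (5,3) = 5.
Row 5 already has 5; hence (5,5) = 4.
2 is placed in column 2, leaving (1,2) = 4.
Cage c needs two cells with product 8, which forces (1,3) = 2.
Cage b's pair has sum 4; hence (3,2) = 3.
Row 4 already has 3, so (4,2) = 1.
1 is placed in row 4; hence (4,3) = 4.
4 is placed in row 5; hence (5,1) = 1.
4 is placed in row 5, which forces (5,4) = 3.
1 is placed in column 1; hence (1,1) = 3.
Cage e needs two cells with sum 5, so (2,1) = 2.
Row 2 now contains 2, leaving (2,4) = 4.
Row 2 now contains 2, so (2,5) = 1.
Cage k has product 20, leaving (3,1) = 4.
Column 3 already has 4, which forces (3,3) = 1.
Column 5 already has 1, which forces (3,5) = 2.
4 is placed in row 4; hence (4,1) = 5.
Row 4 already has 5, so (4,4) = 2.
Cage f's pair has sum 6, so (1,4) = 1.
Column 5 already has 1; hence (1,5) = 5.
2 is placed in row 3, so (3,4) = 5.
The full grid is 3 4 2 1 5 / 2 5 3 4 1 / 4 3 1 5 2 / 5 1 4 2 3 / 1 2 5 3 4.

5 1 4 2 3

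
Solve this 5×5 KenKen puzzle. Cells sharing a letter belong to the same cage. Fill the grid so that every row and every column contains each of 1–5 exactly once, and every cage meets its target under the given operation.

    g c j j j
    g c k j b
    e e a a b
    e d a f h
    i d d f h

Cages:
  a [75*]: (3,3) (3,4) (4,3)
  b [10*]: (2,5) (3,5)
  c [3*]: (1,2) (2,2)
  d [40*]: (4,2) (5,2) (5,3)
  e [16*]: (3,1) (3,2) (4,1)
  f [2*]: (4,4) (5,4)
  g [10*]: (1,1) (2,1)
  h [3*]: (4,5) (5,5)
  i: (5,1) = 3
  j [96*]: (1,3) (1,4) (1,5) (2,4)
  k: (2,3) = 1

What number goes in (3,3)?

3

Cage k is given, leaving (2,3) = 1.
Cage j has product 96; hence (2,4) = 4.
Cage a needs product 75, so (3,3) = 3.
Cage a needs product 75, leaving (3,4) = 5.
Row 3 already has 5, so (3,5) = 2.
Cage a needs product 75, leaving (4,3) = 5.
Cage i is a single given cell, so (5,1) = 3.
Row 5 now contains 3; hence (5,5) = 1.
Cage c needs two cells with product 3, so (1,2) = 1.
Row 2 now contains 1, leaving (2,2) = 3.
Column 5 already has 2, which forces (2,5) = 5.
Cage e has product 16, leaving (3,1) = 1.
Row 3 already has 2, so (3,2) = 4.
The 3 cells of cage e must have product 16, so (4,1) = 4.
Column 2 already has 4, which forces (4,2) = 2.
Cage f needs two cells with product 2, which forces (4,4) = 1.
1 is placed in column 5, which forces (4,5) = 3.
Cage d needs product 40, which forces (5,2) = 5.
1 is placed in row 5, so (5,4) = 2.
Cage g needs two cells with product 10, which forces (1,1) = 5.
The 4 cells of cage j must have product 96; hence (1,3) = 2.
Column 4 already has 2, leaving (1,4) = 3.
Column 5 now contains 3, which forces (1,5) = 4.
5 is placed in row 2, which forces (2,1) = 2.
Row 5 now contains 2, leaving (5,3) = 4.
The full grid is 5 1 2 3 4 / 2 3 1 4 5 / 1 4 3 5 2 / 4 2 5 1 3 / 3 5 4 2 1.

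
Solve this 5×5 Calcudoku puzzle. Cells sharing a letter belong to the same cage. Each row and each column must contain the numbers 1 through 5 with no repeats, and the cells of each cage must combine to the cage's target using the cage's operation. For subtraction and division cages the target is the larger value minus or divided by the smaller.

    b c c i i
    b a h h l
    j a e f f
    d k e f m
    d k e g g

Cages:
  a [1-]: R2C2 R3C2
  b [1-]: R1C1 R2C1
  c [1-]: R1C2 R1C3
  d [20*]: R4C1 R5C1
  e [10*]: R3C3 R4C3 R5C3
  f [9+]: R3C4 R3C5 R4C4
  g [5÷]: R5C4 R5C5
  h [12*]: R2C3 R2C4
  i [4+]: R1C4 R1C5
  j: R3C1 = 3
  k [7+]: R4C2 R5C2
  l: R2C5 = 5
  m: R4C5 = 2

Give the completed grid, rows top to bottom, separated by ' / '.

2 5 4 1 3 / 1 2 3 4 5 / 3 1 5 2 4 / 5 4 1 3 2 / 4 3 2 5 1

Cage l is given, leaving R2C5 = 5.
Cage j is a single given cell, leaving R3C1 = 3.
M is a freebie, which forces R4C5 = 2.
Column 5 now contains 5, which forces R5C5 = 1.
Cage i needs two cells with sum 4, so R1C4 = 1.
1 is placed in column 5; hence R1C5 = 3.
Column 4 now contains 1, which forces R3C4 = 2.
1 is placed in column 5, which forces R3C5 = 4.
1 is placed in row 5, so R5C4 = 5.
Cage d's pair has product 20, which forces R4C1 = 5.
Row 4 already has 5; hence R4C3 = 1.
The 3 cells of cage f must have sum 9, leaving R4C4 = 3.
Row 5 now contains 5, which forces R5C1 = 4.
Row 5 now contains 5; hence R5C3 = 2.
Column 1 already has 5; hence R1C1 = 2.
Column 1 now contains 4, leaving R2C1 = 1.
Cage h needs two cells with product 12; hence R2C3 = 3.
3 is placed in column 4; hence R2C4 = 4.
1 is placed in column 3, so R3C3 = 5.
Row 4 now contains 3, which forces R4C2 = 4.
Row 5 now contains 2; hence R5C2 = 3.
Column 2 now contains 4, which forces R1C2 = 5.
5 is placed in column 3; hence R1C3 = 4.
Row 2 already has 4, which forces R2C2 = 2.
Row 3 already has 5, leaving R3C2 = 1.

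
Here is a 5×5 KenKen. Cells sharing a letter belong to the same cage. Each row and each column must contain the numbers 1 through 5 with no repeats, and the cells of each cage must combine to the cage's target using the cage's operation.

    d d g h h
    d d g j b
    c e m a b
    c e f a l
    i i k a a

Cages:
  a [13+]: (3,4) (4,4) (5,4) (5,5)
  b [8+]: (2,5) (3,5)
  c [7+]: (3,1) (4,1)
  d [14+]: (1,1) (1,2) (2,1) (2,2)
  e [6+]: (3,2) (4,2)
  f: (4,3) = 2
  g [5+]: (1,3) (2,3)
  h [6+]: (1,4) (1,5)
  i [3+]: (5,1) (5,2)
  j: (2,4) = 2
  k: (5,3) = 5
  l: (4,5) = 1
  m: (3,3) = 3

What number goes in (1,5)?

2

Cage j is given, leaving (2,4) = 2.
Cage m is a single given cell, leaving (3,3) = 3.
3 is placed in row 3, which forces (3,5) = 5.
Cage f is given, which forces (4,3) = 2.
Cage l is given, which forces (4,5) = 1.
Cage k is a single given cell, which forces (5,3) = 5.
Cage h's pair has sum 6; hence (1,4) = 4.
Cage h's pair has sum 6, which forces (1,5) = 2.
Column 5 now contains 5, which forces (2,5) = 3.
4 is placed in column 4, which forces (3,4) = 1.
Cage a needs sum 13, so (4,4) = 5.
1 is placed in column 4; hence (5,4) = 3.
Column 5 already has 3, which forces (5,5) = 4.
4 is placed in row 1, which forces (1,3) = 1.
Cage g's pair has sum 5, which forces (2,3) = 4.
Cage c's pair has sum 7, which forces (3,1) = 4.
1 is placed in row 3, leaving (3,2) = 2.
5 is placed in row 4; hence (4,1) = 3.
5 is placed in row 4, so (4,2) = 4.
Column 2 already has 2; hence (5,2) = 1.
Column 1 already has 3, leaving (1,1) = 5.
Cage d needs sum 14, which forces (1,2) = 3.
The 4 cells of cage d must have sum 14; hence (2,1) = 1.
1 is placed in column 2, leaving (2,2) = 5.
1 is placed in row 5, leaving (5,1) = 2.
Filled in: 5 3 1 4 2 / 1 5 4 2 3 / 4 2 3 1 5 / 3 4 2 5 1 / 2 1 5 3 4.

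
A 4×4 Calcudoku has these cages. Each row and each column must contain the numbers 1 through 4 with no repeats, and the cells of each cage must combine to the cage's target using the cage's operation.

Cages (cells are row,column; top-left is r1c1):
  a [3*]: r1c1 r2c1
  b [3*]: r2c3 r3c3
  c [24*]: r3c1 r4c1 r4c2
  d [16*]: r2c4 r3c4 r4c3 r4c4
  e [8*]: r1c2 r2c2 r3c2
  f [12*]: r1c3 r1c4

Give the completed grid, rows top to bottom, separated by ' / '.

1 2 4 3 / 3 4 1 2 / 2 1 3 4 / 4 3 2 1

The 4 cells of cage d must have product 16, which forces r4c3 = 2.
Cage c has product 24, which forces r3c1 = 2.
Cage d needs product 16; hence r2c4 = 2.
Cage e needs product 8; hence r1c2 = 2.
In row 1, 1 can only go at r1c1, so r1c1 = 1.
Column 1 already has 1; hence r2c1 = 3.
3 is placed in row 2, which forces r2c3 = 1.
Column 3 already has 1, so r3c3 = 3.
Column 1 now contains 3, leaving r4c1 = 4.
Row 4 already has 4, which forces r4c2 = 3.
Row 4 already has 4; hence r4c4 = 1.
3 is placed in column 3, which forces r1c3 = 4.
The two cells of cage f must have product 12, leaving r1c4 = 3.
Row 2 now contains 1, which forces r2c2 = 4.
The 3 cells of cage e must have product 8, which forces r3c2 = 1.
1 is placed in column 4; hence r3c4 = 4.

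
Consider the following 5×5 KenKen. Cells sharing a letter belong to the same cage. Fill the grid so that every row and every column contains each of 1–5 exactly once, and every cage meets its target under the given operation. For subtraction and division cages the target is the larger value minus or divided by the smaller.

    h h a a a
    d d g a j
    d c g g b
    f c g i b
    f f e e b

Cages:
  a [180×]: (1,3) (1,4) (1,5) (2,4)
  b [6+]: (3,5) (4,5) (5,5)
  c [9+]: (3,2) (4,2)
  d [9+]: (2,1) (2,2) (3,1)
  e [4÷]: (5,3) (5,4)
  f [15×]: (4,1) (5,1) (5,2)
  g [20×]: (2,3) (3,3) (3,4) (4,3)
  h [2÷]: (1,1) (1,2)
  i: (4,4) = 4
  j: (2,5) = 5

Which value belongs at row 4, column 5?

3

The 4 cells of cage a must have product 180, leaving (2,4) = 3.
Cage j is a single given cell, which forces (2,5) = 5.
I is a freebie, which forces (4,4) = 4.
Column 4 now contains 4, which forces (5,4) = 1.
Column 4 now contains 4, so (1,4) = 5.
Cage c needs two cells with sum 9, so (3,2) = 4.
Column 4 already has 1; hence (3,4) = 2.
The 3 cells of cage f must have product 15, leaving (4,1) = 1.
Row 4 already has 4, so (4,2) = 5.
Row 4 already has 5, which forces (4,3) = 2.
Row 4 already has 2, which forces (4,5) = 3.
Column 2 already has 5; hence (5,2) = 3.
Row 5 already has 1, leaving (5,3) = 4.
Column 5 already has 3, which forces (5,5) = 2.
4 is placed in column 3, leaving (1,3) = 3.
Column 5 already has 3; hence (1,5) = 4.
The 3 cells of cage d must have sum 9, which forces (2,1) = 4.
Column 2 now contains 4; hence (2,2) = 2.
Column 3 now contains 2, so (2,3) = 1.
Row 3 now contains 4; hence (3,1) = 3.
Cage g needs product 20, leaving (3,3) = 5.
Column 5 already has 3; hence (3,5) = 1.
Row 5 already has 3, so (5,1) = 5.
4 is placed in row 1; hence (1,1) = 2.
2 is placed in column 2, so (1,2) = 1.
Filled in: 2 1 3 5 4 / 4 2 1 3 5 / 3 4 5 2 1 / 1 5 2 4 3 / 5 3 4 1 2.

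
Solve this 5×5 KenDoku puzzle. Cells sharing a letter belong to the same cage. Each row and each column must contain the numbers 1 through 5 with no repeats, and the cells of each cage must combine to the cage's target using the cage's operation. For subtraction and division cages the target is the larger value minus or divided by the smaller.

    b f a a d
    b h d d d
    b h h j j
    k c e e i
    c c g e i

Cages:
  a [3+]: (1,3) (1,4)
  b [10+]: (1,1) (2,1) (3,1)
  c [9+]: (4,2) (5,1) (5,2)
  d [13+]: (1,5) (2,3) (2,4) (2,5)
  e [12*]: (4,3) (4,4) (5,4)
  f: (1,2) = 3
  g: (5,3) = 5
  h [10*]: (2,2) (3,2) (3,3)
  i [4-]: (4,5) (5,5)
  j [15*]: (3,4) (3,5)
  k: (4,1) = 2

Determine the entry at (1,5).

4

Cage f is given, leaving (1,2) = 3.
K is a freebie; hence (4,1) = 2.
G is a freebie, so (5,3) = 5.
Row 5 now contains 5, leaving (5,5) = 1.
The 3 cells of cage c must have sum 9, leaving (4,2) = 4.
1 is placed in column 5, leaving (4,5) = 5.
Cage c needs sum 9, which forces (5,1) = 3.
Cage c needs sum 9, so (5,2) = 2.
Row 5 already has 3; hence (5,4) = 4.
The 3 cells of cage h must have product 10, so (3,3) = 2.
Cage j's pair has product 15, leaving (3,4) = 5.
5 is placed in column 5, leaving (3,5) = 3.
2 is placed in column 3, leaving (1,3) = 1.
Cage a's pair has sum 3, which forces (1,4) = 2.
Cage d needs sum 13, leaving (1,5) = 4.
The 3 cells of cage h must have product 10; hence (2,2) = 5.
Cage d has sum 13; hence (2,3) = 4.
Cage d has sum 13; hence (2,4) = 3.
Cage d has sum 13, so (2,5) = 2.
Row 3 now contains 5; hence (3,2) = 1.
Column 3 now contains 1; hence (4,3) = 3.
3 is placed in column 4, leaving (4,4) = 1.
Row 1 already has 4, leaving (1,1) = 5.
Row 2 already has 4, leaving (2,1) = 1.
1 is placed in row 3, so (3,1) = 4.
Filled in: 5 3 1 2 4 / 1 5 4 3 2 / 4 1 2 5 3 / 2 4 3 1 5 / 3 2 5 4 1.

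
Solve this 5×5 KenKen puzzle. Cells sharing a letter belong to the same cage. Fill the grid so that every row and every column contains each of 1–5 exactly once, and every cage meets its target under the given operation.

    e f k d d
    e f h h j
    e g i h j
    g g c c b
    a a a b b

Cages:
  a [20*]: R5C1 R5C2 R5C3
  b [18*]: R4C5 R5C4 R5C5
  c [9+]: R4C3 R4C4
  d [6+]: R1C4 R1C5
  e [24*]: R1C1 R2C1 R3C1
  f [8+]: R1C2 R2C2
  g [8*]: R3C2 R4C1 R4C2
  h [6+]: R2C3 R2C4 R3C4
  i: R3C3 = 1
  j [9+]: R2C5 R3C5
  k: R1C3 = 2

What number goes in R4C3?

5

Cage k is a single given cell, so R1C3 = 2.
Cage i is a single given cell, leaving R3C3 = 1.
Cage b needs product 18, leaving R4C5 = 3.
The 3 cells of cage b must have product 18, leaving R5C4 = 3.
Cage b has product 18; hence R5C5 = 2.
Column 3 now contains 1; hence R2C3 = 3.
Cage h has sum 6, so R2C4 = 1.
Column 4 now contains 3; hence R3C4 = 2.
Cage f's pair has sum 8, which forces R1C2 = 3.
Column 4 now contains 1, leaving R1C4 = 5.
The two cells of cage d must have sum 6; hence R1C5 = 1.
The 3 cells of cage e must have product 24; hence R2C1 = 2.
Row 2 already has 3, so R2C2 = 5.
Row 2 now contains 5, so R2C5 = 4.
2 is placed in row 3, leaving R3C2 = 4.
Column 5 already has 4, leaving R3C5 = 5.
Column 1 already has 2; hence R4C1 = 1.
Row 4 now contains 1, which forces R4C2 = 2.
Column 4 already has 5, leaving R4C4 = 4.
Column 2 already has 4, so R5C2 = 1.
Row 1 already has 3, which forces R1C1 = 4.
Row 3 already has 4, leaving R3C1 = 3.
4 is placed in row 4, which forces R4C3 = 5.
4 is placed in column 1, so R5C1 = 5.
Column 3 now contains 5, so R5C3 = 4.
Completed grid: 4 3 2 5 1 / 2 5 3 1 4 / 3 4 1 2 5 / 1 2 5 4 3 / 5 1 4 3 2.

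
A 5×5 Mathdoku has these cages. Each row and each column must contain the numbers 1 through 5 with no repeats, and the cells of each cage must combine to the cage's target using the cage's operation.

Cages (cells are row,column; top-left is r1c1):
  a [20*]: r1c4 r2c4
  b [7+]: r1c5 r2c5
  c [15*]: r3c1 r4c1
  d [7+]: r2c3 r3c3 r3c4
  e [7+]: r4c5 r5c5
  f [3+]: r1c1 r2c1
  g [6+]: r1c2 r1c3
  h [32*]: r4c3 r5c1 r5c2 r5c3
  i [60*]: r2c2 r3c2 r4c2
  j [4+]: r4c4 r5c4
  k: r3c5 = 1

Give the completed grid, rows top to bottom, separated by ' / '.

Cage k is given, so r3c5 = 1.
Cage h has product 32; hence r4c3 = 4.
The only place for 3 in row 1 is r1c5.
The two cells of cage b must have sum 7, so r2c5 = 4.
Cage a needs two cells with product 20, leaving r1c4 = 4.
Row 2 now contains 4; hence r2c4 = 5.
Cage i has product 60, which forces r3c2 = 4.
Column 4 already has 4, leaving r3c4 = 2.
Row 2 now contains 5, leaving r2c2 = 3.
Cage d needs sum 7, which forces r2c3 = 2.
Row 3 already has 2; hence r3c3 = 3.
The 3 cells of cage i must have product 60; hence r4c2 = 5.
Row 4 now contains 5; hence r4c5 = 2.
The 4 cells of cage h must have product 32, leaving r5c1 = 4.
Column 3 now contains 2; hence r5c3 = 1.
Row 5 now contains 1, which forces r5c4 = 3.
Column 5 now contains 2, so r5c5 = 5.
Cage f needs two cells with sum 3, so r1c1 = 2.
Column 2 already has 5, leaving r1c2 = 1.
Column 3 now contains 1; hence r1c3 = 5.
2 is placed in row 2, leaving r2c1 = 1.
Row 3 already has 3, leaving r3c1 = 5.
Row 4 now contains 5, so r4c1 = 3.
Column 4 already has 3, so r4c4 = 1.
Row 5 now contains 1, which forces r5c2 = 2.

2 1 5 4 3 / 1 3 2 5 4 / 5 4 3 2 1 / 3 5 4 1 2 / 4 2 1 3 5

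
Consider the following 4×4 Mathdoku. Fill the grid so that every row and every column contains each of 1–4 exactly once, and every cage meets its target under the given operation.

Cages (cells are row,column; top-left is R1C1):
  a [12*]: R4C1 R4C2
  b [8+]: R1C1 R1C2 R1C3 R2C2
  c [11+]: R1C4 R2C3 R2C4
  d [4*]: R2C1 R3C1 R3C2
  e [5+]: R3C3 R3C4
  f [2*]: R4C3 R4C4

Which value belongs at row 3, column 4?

2

The 3 cells of cage c must have sum 11, which forces R1C4 = 4.
Cage c needs sum 11, leaving R2C3 = 4.
Cage c needs sum 11; hence R2C4 = 3.
Cage b has sum 8, so R2C2 = 2.
Column 2 already has 2, so R3C2 = 1.
Cage e needs two cells with sum 5, which forces R3C3 = 3.
Cage e needs two cells with sum 5, so R3C4 = 2.
Column 4 already has 2, leaving R4C4 = 1.
1 is placed in column 2, leaving R1C2 = 3.
2 is placed in row 2, which forces R2C1 = 1.
1 is placed in row 3, which forces R3C1 = 4.
Column 1 now contains 4, which forces R4C1 = 3.
Column 2 already has 3, which forces R4C2 = 4.
Row 4 now contains 1; hence R4C3 = 2.
1 is placed in column 1; hence R1C1 = 2.
2 is placed in column 3; hence R1C3 = 1.
The full grid is 2 3 1 4 / 1 2 4 3 / 4 1 3 2 / 3 4 2 1.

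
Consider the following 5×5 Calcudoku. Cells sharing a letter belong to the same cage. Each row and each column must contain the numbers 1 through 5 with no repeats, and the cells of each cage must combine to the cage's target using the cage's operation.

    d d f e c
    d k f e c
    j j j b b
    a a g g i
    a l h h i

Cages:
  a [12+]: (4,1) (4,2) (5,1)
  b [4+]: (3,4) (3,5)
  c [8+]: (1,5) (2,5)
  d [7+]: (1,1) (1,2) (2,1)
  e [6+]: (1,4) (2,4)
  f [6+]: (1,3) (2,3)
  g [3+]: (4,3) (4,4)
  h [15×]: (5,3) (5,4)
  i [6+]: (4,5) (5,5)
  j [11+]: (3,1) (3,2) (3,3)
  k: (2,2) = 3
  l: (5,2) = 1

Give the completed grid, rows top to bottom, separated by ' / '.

1 4 5 2 3 / 2 3 1 4 5 / 5 2 4 3 1 / 3 5 2 1 4 / 4 1 3 5 2

K is a freebie, so (2,2) = 3.
Row 2 now contains 3, leaving (2,5) = 5.
L is a freebie, leaving (5,2) = 1.
Column 5 now contains 5, so (1,5) = 3.
Column 5 already has 3, which forces (3,5) = 1.
1 is placed in row 3, which forces (3,4) = 3.
3 is placed in column 4, so (5,4) = 5.
5 is placed in row 5, leaving (5,3) = 3.
The 3 cells of cage a must have sum 12, which forces (4,1) = 3.
The 3 cells of cage a must have sum 12; hence (4,2) = 5.
3 is placed in row 5, which forces (5,1) = 4.
4 is placed in row 5, so (5,5) = 2.
Cage d has sum 7, leaving (1,2) = 4.
Row 1 already has 4, which forces (1,4) = 2.
Column 4 already has 2, leaving (2,4) = 4.
4 is placed in column 2; hence (3,2) = 2.
Column 4 already has 2, so (4,4) = 1.
2 is placed in column 5, leaving (4,5) = 4.
2 is placed in row 1; hence (1,1) = 1.
2 is placed in row 1, so (1,3) = 5.
The 3 cells of cage d must have sum 7, so (2,1) = 2.
Cage f's pair has sum 6, so (2,3) = 1.
Row 3 already has 2; hence (3,1) = 5.
Cage j has sum 11; hence (3,3) = 4.
Row 4 already has 1, leaving (4,3) = 2.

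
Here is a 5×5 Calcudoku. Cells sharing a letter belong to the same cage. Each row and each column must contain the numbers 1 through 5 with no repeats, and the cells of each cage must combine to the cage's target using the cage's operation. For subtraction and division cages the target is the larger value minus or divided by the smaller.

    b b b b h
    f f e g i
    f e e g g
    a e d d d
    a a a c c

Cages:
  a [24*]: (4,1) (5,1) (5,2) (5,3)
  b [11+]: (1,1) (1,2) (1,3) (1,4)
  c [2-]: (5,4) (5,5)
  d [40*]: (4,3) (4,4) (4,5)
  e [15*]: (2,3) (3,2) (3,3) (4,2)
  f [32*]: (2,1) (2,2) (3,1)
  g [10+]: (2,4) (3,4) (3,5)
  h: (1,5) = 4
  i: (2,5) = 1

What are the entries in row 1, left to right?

5 3 2 1 4

H is a freebie, so (1,5) = 4.
Cage f needs product 32, which forces (2,1) = 2.
Cage f has product 32, leaving (2,2) = 4.
Cage i is a single given cell, so (2,5) = 1.
Cage f needs product 32; hence (3,1) = 4.
Cage e needs product 15, which forces (3,3) = 1.
Cage e has product 15; hence (4,2) = 1.
The 4 cells of cage a must have product 24; hence (5,2) = 2.
Cage a has product 24, so (5,3) = 4.
1 is placed in row 4, which forces (4,1) = 3.
The 3 cells of cage d must have product 40, leaving (4,4) = 4.
Cage a has product 24; hence (5,1) = 1.
Column 1 already has 1, so (1,1) = 5.
Cage b has sum 11, so (1,2) = 3.
Cage b has sum 11, which forces (1,3) = 2.
The 4 cells of cage b must have sum 11, leaving (1,4) = 1.
Column 2 already has 3, so (3,2) = 5.
Column 3 now contains 2, which forces (4,3) = 5.
5 is placed in row 4, which forces (4,5) = 2.
Column 3 now contains 5, leaving (2,3) = 3.
Cage g needs sum 10, leaving (2,4) = 5.
The 3 cells of cage g must have sum 10, so (3,4) = 2.
2 is placed in column 5, so (3,5) = 3.
Column 4 now contains 5, leaving (5,4) = 3.
Column 5 now contains 3; hence (5,5) = 5.
Completed grid: 5 3 2 1 4 / 2 4 3 5 1 / 4 5 1 2 3 / 3 1 5 4 2 / 1 2 4 3 5.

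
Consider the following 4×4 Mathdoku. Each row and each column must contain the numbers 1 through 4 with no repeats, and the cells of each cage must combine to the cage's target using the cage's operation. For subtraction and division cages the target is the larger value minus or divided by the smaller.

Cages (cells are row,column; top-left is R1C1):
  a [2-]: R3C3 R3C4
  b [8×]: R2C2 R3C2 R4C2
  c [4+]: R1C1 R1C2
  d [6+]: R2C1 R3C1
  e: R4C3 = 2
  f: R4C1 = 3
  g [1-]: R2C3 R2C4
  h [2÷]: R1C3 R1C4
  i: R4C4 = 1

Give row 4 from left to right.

Cage f is given, leaving R4C1 = 3.
Cage e is a single given cell, which forces R4C3 = 2.
Cage i is given, so R4C4 = 1.
3 is placed in column 1; hence R1C1 = 1.
Cage c's pair has sum 4, which forces R1C2 = 3.
Row 1 already has 1; hence R1C3 = 4.
Cage h's pair has quotient 2; hence R1C4 = 2.
Column 3 now contains 4, which forces R3C3 = 1.
Column 4 already has 2, leaving R3C4 = 3.
Row 4 already has 1, so R4C2 = 4.
Cage b has product 8, leaving R2C2 = 1.
Column 3 already has 1, which forces R2C3 = 3.
3 is placed in column 4, which forces R2C4 = 4.
Row 3 now contains 1; hence R3C2 = 2.
Row 2 already has 4, so R2C1 = 2.
2 is placed in row 3, leaving R3C1 = 4.
Filled in: 1 3 4 2 / 2 1 3 4 / 4 2 1 3 / 3 4 2 1.

3 4 2 1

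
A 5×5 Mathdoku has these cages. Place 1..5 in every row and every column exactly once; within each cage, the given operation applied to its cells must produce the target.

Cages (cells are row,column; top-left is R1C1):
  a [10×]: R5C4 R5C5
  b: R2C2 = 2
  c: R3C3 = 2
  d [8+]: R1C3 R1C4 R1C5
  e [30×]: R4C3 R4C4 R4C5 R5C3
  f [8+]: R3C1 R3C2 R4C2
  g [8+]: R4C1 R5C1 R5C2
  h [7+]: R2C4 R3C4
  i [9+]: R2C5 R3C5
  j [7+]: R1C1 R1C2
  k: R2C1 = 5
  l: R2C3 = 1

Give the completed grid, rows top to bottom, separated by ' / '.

2 5 4 1 3 / 5 2 1 3 4 / 1 3 2 4 5 / 3 4 5 2 1 / 4 1 3 5 2

Cage k is a single given cell; hence R2C1 = 5.
B is a freebie, leaving R2C2 = 2.
Cage l is a single given cell, so R2C3 = 1.
Row 2 now contains 5, so R2C5 = 4.
Cage c is a single given cell; hence R3C3 = 2.
4 is placed in column 5; hence R3C5 = 5.
Column 5 already has 5, leaving R5C5 = 2.
4 is placed in row 2, so R2C4 = 3.
The two cells of cage h must have sum 7, so R3C4 = 4.
The 4 cells of cage e must have product 30; hence R4C4 = 2.
Cage e needs product 30, so R4C5 = 1.
Row 5 now contains 2; hence R5C4 = 5.
Cage d needs sum 8, which forces R1C3 = 4.
Column 4 now contains 2, leaving R1C4 = 1.
Column 5 already has 1, which forces R1C5 = 3.
The 3 cells of cage f must have sum 8, which forces R4C2 = 4.
Cage e has product 30, which forces R4C3 = 5.
Row 5 now contains 5, leaving R5C3 = 3.
Row 1 already has 3, so R1C1 = 2.
Row 1 already has 3; hence R1C2 = 5.
4 is placed in row 4, leaving R4C1 = 3.
Cage g has sum 8, which forces R5C1 = 4.
3 is placed in row 5; hence R5C2 = 1.
3 is placed in column 1, leaving R3C1 = 1.
Column 2 already has 1; hence R3C2 = 3.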